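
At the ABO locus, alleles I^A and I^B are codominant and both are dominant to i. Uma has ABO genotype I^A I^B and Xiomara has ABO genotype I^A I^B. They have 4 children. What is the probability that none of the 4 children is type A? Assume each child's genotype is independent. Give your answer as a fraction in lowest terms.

81/256

ABO cross I^A I^B × I^A I^B → 1/4 A, 1/4 B, 1/2 AB.
So P(type A) = 1/4 per child.
P(not type A) = 3/4 for one child; (3/4)^4 = 81/256.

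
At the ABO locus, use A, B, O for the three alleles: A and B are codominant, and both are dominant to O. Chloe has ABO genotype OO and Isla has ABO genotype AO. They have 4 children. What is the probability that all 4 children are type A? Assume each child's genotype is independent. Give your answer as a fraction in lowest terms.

1/16

ABO cross OO × AO → 1/2 O, 1/2 A.
So P(type A) = 1/2 per child.
All 4 independent: (1/2)^4 = 1/16.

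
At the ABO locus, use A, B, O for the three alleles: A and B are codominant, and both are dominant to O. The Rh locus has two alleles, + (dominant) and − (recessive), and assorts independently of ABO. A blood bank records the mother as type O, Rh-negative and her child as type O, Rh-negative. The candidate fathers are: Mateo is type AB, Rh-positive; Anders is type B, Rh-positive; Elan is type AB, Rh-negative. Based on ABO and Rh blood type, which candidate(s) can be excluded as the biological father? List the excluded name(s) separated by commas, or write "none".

A candidate is excluded only if no genotype consistent with his phenotype could produce a type O, Rh-negative child with a type O, Rh-negative mother.
Mateo (type AB, Rh+): no genotype consistent with that phenotype can produce a type-O Rh- child with a type-O mother.
Elan (type AB, Rh-): no genotype consistent with that phenotype can produce a type-O Rh- child with a type-O mother.

Mateo, Elan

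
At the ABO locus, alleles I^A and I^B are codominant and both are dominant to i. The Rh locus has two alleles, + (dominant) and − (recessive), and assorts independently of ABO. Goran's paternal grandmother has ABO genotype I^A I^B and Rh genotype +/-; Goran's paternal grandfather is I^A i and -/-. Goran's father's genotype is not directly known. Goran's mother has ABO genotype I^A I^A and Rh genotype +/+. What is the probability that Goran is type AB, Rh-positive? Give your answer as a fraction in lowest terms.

Goran's father's ABO genotype from I^A I^B × I^A i: 1/4 I^A I^A, 1/4 I^A I^B, 1/4 I^A i, 1/4 I^B i.
Crossing each possibility with the mother I^A I^A and summing P(type AB): 1/4·0 + 1/4·1/2 + 1/4·0 + 1/4·1/2 = 1/4.
Similarly for Rh via the father's Rh distribution: P(Rh+) = 1.
Independent loci: 1/4 × 1 = 1/4.

1/4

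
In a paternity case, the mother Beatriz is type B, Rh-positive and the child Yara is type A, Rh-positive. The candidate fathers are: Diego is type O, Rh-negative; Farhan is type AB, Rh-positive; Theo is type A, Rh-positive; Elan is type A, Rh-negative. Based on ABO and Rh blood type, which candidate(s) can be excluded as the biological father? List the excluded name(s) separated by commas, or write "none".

A candidate is excluded only if no genotype consistent with his phenotype could produce a type A, Rh-positive child with a type B, Rh-positive mother.
Diego (type O, Rh-): no genotype consistent with that phenotype can produce a type-A Rh+ child with a type-B mother.

Diego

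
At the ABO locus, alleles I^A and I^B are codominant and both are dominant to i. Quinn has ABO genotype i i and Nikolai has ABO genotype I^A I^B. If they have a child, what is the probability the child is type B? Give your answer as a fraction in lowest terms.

ABO cross i i × I^A I^B → offspring phenotypes: 1/2 A, 1/2 B.
So P(type B) = 1/2.

1/2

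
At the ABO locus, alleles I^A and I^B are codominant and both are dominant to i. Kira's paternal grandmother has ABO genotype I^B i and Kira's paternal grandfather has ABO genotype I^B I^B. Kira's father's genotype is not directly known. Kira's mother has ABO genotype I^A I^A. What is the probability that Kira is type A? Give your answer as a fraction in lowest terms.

1/4

Kira's father's ABO genotype from I^B i × I^B I^B: 1/2 I^B I^B, 1/2 I^B i.
Crossing each possibility with the mother I^A I^A and summing P(type A): 1/2·0 + 1/2·1/2 = 1/4.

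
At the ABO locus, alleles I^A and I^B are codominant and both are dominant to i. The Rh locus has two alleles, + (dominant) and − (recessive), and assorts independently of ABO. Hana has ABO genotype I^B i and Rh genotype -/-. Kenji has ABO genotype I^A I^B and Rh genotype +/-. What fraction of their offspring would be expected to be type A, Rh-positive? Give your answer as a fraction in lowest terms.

1/8

ABO cross I^B i × I^A I^B → offspring phenotypes: 1/4 A, 1/2 B, 1/4 AB.
Rh cross -/- × +/- → 1/2 Rh+, 1/2 Rh-.
Independent loci: P(type A, Rh-positive) = 1/4 × 1/2 = 1/8.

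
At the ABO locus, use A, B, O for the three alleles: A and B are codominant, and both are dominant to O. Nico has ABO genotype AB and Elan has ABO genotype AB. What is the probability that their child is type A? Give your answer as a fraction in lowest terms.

1/4

ABO cross AB × AB → offspring phenotypes: 1/4 A, 1/4 B, 1/2 AB.
So P(type A) = 1/4.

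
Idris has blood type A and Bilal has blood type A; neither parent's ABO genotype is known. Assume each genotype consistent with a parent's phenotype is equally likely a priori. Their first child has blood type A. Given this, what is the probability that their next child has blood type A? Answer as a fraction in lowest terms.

Possible genotypes: Idris ∈ {AA, AO}; Bilal ∈ {AA, AO}.
Weight each parental genotype pair by prior × P(type-A child):
  AA × AA: posterior weight 4/15; P(next child type A) = 1.
  AA × AO: posterior weight 4/15; P(next child type A) = 1.
  AO × AA: posterior weight 4/15; P(next child type A) = 1.
  AO × AO: posterior weight 1/5; P(next child type A) = 3/4.
Weighted sum = 19/20.

19/20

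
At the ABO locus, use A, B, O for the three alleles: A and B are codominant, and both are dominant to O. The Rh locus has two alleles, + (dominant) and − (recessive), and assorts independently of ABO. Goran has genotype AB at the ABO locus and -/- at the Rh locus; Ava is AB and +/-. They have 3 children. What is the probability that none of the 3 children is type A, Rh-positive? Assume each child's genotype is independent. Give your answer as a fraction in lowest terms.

ABO cross AB × AB → 1/4 A, 1/4 B, 1/2 AB.
Rh cross -/- × +/- → 1/2 Rh+, 1/2 Rh-; so P(type A, Rh-positive) = 1/4 × 1/2 = 1/8 per child.
P(not type A, Rh-positive) = 7/8 for one child; (7/8)^3 = 343/512.

343/512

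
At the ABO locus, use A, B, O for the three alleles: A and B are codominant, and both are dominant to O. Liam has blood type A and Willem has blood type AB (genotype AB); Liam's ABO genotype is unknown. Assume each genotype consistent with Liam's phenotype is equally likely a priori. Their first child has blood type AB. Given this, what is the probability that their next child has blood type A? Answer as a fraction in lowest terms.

Possible genotypes: Liam ∈ {AA, AO}; Willem ∈ {AB}.
Weight each parental genotype pair by prior × P(type-AB child):
  AA × AB: posterior weight 2/3; P(next child type A) = 1/2.
  AO × AB: posterior weight 1/3; P(next child type A) = 1/2.
Weighted sum = 1/2.

1/2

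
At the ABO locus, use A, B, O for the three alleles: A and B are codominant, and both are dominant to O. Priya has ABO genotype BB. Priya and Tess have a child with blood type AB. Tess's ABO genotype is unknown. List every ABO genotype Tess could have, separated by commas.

AA, AB, AO

For each candidate genotype of Tess, check whether crossing it with BB can produce every observed child phenotype.
  AA → possible child types {AB} ✓
  AB → possible child types {B, AB} ✓
  AO → possible child types {B, AB} ✓
  BB → possible child types {B} ✗
  BO → possible child types {B} ✗
  OO → possible child types {B} ✗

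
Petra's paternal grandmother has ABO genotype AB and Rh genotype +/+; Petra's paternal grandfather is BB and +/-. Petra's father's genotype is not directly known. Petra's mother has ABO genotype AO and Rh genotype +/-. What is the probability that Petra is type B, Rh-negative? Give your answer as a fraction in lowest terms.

Petra's father's ABO genotype from AB × BB: 1/2 AB, 1/2 BB.
Crossing each possibility with the mother AO and summing P(type B): 1/2·1/4 + 1/2·1/2 = 3/8.
Similarly for Rh via the father's Rh distribution: P(Rh-) = 1/8.
Independent loci: 3/8 × 1/8 = 3/64.

3/64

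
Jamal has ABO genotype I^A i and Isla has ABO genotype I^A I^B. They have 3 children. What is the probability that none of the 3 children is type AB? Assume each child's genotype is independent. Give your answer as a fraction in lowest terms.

27/64

ABO cross I^A i × I^A I^B → 1/2 A, 1/4 B, 1/4 AB.
So P(type AB) = 1/4 per child.
P(not type AB) = 3/4 for one child; (3/4)^3 = 27/64.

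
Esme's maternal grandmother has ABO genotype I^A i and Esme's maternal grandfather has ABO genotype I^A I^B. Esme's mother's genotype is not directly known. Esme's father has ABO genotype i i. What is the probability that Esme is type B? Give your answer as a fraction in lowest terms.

Esme's mother's ABO genotype from I^A i × I^A I^B: 1/4 I^A I^A, 1/4 I^A I^B, 1/4 I^A i, 1/4 I^B i.
Crossing each possibility with the father i i and summing P(type B): 1/4·0 + 1/4·1/2 + 1/4·0 + 1/4·1/2 = 1/4.

1/4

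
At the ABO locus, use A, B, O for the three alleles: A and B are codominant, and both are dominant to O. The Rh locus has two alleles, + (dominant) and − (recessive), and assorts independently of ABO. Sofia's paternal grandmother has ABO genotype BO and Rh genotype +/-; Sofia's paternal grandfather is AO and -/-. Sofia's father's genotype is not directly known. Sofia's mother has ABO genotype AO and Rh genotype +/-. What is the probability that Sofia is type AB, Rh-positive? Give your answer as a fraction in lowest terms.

Sofia's father's ABO genotype from BO × AO: 1/4 AB, 1/4 AO, 1/4 BO, 1/4 OO.
Crossing each possibility with the mother AO and summing P(type AB): 1/4·1/4 + 1/4·0 + 1/4·1/4 + 1/4·0 = 1/8.
Similarly for Rh via the father's Rh distribution: P(Rh+) = 5/8.
Independent loci: 1/8 × 5/8 = 5/64.

5/64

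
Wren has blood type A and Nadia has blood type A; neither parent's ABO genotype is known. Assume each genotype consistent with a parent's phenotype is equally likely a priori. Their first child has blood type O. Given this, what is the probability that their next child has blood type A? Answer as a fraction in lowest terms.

Possible genotypes: Wren ∈ {I^A I^A, I^A i}; Nadia ∈ {I^A I^A, I^A i}.
Weight each parental genotype pair by prior × P(type-O child):
  I^A i × I^A i: posterior weight 1; P(next child type A) = 3/4.
Weighted sum = 3/4.

3/4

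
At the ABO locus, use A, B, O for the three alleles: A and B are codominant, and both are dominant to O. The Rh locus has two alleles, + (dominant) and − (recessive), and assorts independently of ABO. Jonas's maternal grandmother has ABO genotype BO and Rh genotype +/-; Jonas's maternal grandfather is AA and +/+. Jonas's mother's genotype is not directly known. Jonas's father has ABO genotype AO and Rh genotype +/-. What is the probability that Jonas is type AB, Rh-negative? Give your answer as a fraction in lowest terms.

Jonas's mother's ABO genotype from BO × AA: 1/2 AB, 1/2 AO.
Crossing each possibility with the father AO and summing P(type AB): 1/2·1/4 + 1/2·0 = 1/8.
Similarly for Rh via the mother's Rh distribution: P(Rh-) = 1/8.
Independent loci: 1/8 × 1/8 = 1/64.

1/64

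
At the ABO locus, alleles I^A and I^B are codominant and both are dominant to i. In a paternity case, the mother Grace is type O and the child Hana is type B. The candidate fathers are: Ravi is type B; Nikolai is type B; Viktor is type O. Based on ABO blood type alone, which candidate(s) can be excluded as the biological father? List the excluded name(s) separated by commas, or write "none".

Viktor

A candidate is excluded only if no genotype consistent with his phenotype could produce a type B child with a type O mother.
Viktor (type O): no genotype consistent with that phenotype can produce a type-B child with a type-O mother.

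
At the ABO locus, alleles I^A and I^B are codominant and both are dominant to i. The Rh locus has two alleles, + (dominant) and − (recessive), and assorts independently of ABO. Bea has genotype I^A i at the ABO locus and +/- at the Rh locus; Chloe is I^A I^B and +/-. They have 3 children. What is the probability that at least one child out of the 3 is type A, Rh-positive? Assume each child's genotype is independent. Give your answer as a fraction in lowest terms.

ABO cross I^A i × I^A I^B → 1/2 A, 1/4 B, 1/4 AB.
Rh cross +/- × +/- → 3/4 Rh+, 1/4 Rh-; so P(type A, Rh-positive) = 1/2 × 3/4 = 3/8 per child.
P(none) = (5/8)^3 = 125/512; P(at least one) = 1 − 125/512 = 387/512.

387/512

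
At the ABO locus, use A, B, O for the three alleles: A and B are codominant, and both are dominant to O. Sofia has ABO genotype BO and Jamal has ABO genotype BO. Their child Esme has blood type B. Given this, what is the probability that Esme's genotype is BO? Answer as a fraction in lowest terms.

2/3

Cross BO × BO → 1/4 BB, 1/2 BO, 1/4 OO.
Type-B genotypes among offspring: BB (1/4), BO (1/2); total 3/4.
P(BO | type B) = (1/2) / (3/4) = 2/3.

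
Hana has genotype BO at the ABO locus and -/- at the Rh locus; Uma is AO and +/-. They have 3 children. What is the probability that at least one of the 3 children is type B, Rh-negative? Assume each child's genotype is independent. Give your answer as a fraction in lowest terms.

ABO cross BO × AO → 1/4 O, 1/4 A, 1/4 B, 1/4 AB.
Rh cross -/- × +/- → 1/2 Rh+, 1/2 Rh-; so P(type B, Rh-negative) = 1/4 × 1/2 = 1/8 per child.
P(none) = (7/8)^3 = 343/512; P(at least one) = 1 − 343/512 = 169/512.

169/512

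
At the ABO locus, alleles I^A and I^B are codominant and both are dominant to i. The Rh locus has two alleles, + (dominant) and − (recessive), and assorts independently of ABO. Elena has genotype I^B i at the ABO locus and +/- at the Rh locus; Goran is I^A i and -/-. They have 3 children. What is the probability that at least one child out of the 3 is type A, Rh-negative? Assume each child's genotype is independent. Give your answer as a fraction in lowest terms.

ABO cross I^B i × I^A i → 1/4 O, 1/4 A, 1/4 B, 1/4 AB.
Rh cross +/- × -/- → 1/2 Rh+, 1/2 Rh-; so P(type A, Rh-negative) = 1/4 × 1/2 = 1/8 per child.
P(none) = (7/8)^3 = 343/512; P(at least one) = 1 − 343/512 = 169/512.

169/512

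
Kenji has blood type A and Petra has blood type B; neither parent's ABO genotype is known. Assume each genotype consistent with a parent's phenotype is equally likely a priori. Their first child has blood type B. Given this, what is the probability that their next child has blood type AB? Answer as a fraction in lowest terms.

Possible genotypes: Kenji ∈ {I^A I^A, I^A i}; Petra ∈ {I^B I^B, I^B i}.
Weight each parental genotype pair by prior × P(type-B child):
  I^A i × I^B I^B: posterior weight 2/3; P(next child type AB) = 1/2.
  I^A i × I^B i: posterior weight 1/3; P(next child type AB) = 1/4.
Weighted sum = 5/12.

5/12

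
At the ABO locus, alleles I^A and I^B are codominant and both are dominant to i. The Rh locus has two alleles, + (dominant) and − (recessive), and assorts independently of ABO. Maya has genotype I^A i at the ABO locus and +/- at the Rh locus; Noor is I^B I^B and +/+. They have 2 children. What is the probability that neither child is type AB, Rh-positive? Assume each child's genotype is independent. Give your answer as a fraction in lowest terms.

1/4

ABO cross I^A i × I^B I^B → 1/2 B, 1/2 AB.
Rh cross +/- × +/+ → 1 Rh+; so P(type AB, Rh-positive) = 1/2 × 1 = 1/2 per child.
P(not type AB, Rh-positive) = 1/2 for one child; (1/2)^2 = 1/4.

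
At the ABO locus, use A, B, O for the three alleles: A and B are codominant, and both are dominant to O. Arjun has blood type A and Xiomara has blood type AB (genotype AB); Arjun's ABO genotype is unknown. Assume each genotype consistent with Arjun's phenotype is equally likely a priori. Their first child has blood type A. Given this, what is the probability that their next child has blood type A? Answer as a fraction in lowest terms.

Possible genotypes: Arjun ∈ {AA, AO}; Xiomara ∈ {AB}.
Weight each parental genotype pair by prior × P(type-A child):
  AA × AB: posterior weight 1/2; P(next child type A) = 1/2.
  AO × AB: posterior weight 1/2; P(next child type A) = 1/2.
Weighted sum = 1/2.

1/2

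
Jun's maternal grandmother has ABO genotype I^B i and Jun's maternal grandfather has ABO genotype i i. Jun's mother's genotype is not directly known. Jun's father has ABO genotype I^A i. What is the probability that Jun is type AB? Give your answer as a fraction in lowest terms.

1/8

Jun's mother's ABO genotype from I^B i × i i: 1/2 I^B i, 1/2 i i.
Crossing each possibility with the father I^A i and summing P(type AB): 1/2·1/4 + 1/2·0 = 1/8.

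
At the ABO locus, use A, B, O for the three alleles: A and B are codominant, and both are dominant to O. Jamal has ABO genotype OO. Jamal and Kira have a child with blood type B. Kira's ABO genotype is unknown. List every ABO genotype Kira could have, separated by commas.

AB, BB, BO

For each candidate genotype of Kira, check whether crossing it with OO can produce every observed child phenotype.
  AA → possible child types {A} ✗
  AB → possible child types {A, B} ✓
  AO → possible child types {O, A} ✗
  BB → possible child types {B} ✓
  BO → possible child types {O, B} ✓
  OO → possible child types {O} ✗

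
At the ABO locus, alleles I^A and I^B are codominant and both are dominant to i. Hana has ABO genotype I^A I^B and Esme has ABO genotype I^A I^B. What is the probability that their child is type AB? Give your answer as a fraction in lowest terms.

ABO cross I^A I^B × I^A I^B → offspring phenotypes: 1/4 A, 1/4 B, 1/2 AB.
So P(type AB) = 1/2.

1/2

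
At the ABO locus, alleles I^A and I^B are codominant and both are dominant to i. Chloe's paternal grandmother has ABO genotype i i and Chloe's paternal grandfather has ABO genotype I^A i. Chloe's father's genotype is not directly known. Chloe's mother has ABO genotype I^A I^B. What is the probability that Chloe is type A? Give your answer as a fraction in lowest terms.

Chloe's father's ABO genotype from i i × I^A i: 1/2 I^A i, 1/2 i i.
Crossing each possibility with the mother I^A I^B and summing P(type A): 1/2·1/2 + 1/2·1/2 = 1/2.

1/2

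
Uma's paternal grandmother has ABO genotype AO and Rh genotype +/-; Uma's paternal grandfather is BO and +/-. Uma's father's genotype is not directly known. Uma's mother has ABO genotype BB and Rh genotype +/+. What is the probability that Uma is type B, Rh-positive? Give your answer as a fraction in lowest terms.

Uma's father's ABO genotype from AO × BO: 1/4 AB, 1/4 AO, 1/4 BO, 1/4 OO.
Crossing each possibility with the mother BB and summing P(type B): 1/4·1/2 + 1/4·1/2 + 1/4·1 + 1/4·1 = 3/4.
Similarly for Rh via the father's Rh distribution: P(Rh+) = 1.
Independent loci: 3/4 × 1 = 3/4.

3/4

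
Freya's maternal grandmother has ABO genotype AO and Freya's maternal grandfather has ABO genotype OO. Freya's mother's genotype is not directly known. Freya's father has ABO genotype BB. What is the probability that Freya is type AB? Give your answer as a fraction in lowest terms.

Freya's mother's ABO genotype from AO × OO: 1/2 AO, 1/2 OO.
Crossing each possibility with the father BB and summing P(type AB): 1/2·1/2 + 1/2·0 = 1/4.

1/4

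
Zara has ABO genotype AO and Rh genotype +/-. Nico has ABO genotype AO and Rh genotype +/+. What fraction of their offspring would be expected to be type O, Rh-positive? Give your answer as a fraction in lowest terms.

ABO cross AO × AO → offspring phenotypes: 1/4 O, 3/4 A.
Rh cross +/- × +/+ → 1 Rh+.
Independent loci: P(type O, Rh-positive) = 1/4 × 1 = 1/4.

1/4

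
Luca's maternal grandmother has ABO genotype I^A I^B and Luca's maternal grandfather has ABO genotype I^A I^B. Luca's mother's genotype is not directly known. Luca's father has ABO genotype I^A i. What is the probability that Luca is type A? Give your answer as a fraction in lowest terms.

Luca's mother's ABO genotype from I^A I^B × I^A I^B: 1/4 I^A I^A, 1/2 I^A I^B, 1/4 I^B I^B.
Crossing each possibility with the father I^A i and summing P(type A): 1/4·1 + 1/2·1/2 + 1/4·0 = 1/2.

1/2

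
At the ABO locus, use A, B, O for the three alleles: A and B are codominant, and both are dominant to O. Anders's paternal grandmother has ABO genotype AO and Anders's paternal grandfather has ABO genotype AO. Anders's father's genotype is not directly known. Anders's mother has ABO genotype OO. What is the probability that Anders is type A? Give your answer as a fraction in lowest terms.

1/2

Anders's father's ABO genotype from AO × AO: 1/4 AA, 1/2 AO, 1/4 OO.
Crossing each possibility with the mother OO and summing P(type A): 1/4·1 + 1/2·1/2 + 1/4·0 = 1/2.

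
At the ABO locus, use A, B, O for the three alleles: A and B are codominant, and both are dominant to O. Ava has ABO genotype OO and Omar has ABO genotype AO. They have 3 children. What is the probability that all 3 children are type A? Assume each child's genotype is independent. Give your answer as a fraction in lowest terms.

ABO cross OO × AO → 1/2 O, 1/2 A.
So P(type A) = 1/2 per child.
All 3 independent: (1/2)^3 = 1/8.

1/8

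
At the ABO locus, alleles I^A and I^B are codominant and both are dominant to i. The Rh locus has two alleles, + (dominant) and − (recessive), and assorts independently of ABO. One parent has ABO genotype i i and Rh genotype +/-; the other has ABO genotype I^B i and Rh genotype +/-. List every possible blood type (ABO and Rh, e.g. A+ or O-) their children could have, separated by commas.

O+, O-, B+, B-

Gametes from i i × I^B i give offspring ABO genotypes I^B i, i i, i.e. phenotypes O, B.
Rh cross +/- × +/- → phenotypes Rh+, Rh-.
Combining independently: O+, O-, B+, B-.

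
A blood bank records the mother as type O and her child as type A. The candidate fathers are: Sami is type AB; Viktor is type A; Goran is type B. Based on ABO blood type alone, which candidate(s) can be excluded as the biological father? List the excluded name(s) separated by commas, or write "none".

Goran

A candidate is excluded only if no genotype consistent with his phenotype could produce a type A child with a type O mother.
Goran (type B): no genotype consistent with that phenotype can produce a type-A child with a type-O mother.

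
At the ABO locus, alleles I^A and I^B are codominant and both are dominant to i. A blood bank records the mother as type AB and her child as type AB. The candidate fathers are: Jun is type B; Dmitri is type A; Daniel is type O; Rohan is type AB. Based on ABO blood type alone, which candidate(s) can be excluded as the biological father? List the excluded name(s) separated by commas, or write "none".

A candidate is excluded only if no genotype consistent with his phenotype could produce a type AB child with a type AB mother.
Daniel (type O): no genotype consistent with that phenotype can produce a type-AB child with a type-AB mother.

Daniel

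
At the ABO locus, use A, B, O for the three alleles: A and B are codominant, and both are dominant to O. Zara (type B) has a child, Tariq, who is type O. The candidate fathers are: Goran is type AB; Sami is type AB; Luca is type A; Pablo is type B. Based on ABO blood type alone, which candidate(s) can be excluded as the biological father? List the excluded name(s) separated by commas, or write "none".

A candidate is excluded only if no genotype consistent with his phenotype could produce a type O child with a type B mother.
Goran (type AB): no genotype consistent with that phenotype can produce a type-O child with a type-B mother.
Sami (type AB): no genotype consistent with that phenotype can produce a type-O child with a type-B mother.

Goran, Sami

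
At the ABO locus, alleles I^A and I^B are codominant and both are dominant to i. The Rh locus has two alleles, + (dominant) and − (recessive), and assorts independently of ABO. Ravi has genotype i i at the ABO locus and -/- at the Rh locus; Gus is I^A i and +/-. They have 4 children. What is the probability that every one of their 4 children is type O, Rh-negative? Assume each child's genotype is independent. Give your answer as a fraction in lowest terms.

1/256

ABO cross i i × I^A i → 1/2 O, 1/2 A.
Rh cross -/- × +/- → 1/2 Rh+, 1/2 Rh-; so P(type O, Rh-negative) = 1/2 × 1/2 = 1/4 per child.
All 4 independent: (1/4)^4 = 1/256.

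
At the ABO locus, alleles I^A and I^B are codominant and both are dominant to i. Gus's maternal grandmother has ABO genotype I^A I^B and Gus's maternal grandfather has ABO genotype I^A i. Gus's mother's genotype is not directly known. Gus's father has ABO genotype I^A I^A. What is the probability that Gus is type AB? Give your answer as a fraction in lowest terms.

Gus's mother's ABO genotype from I^A I^B × I^A i: 1/4 I^A I^A, 1/4 I^A I^B, 1/4 I^A i, 1/4 I^B i.
Crossing each possibility with the father I^A I^A and summing P(type AB): 1/4·0 + 1/4·1/2 + 1/4·0 + 1/4·1/2 = 1/4.

1/4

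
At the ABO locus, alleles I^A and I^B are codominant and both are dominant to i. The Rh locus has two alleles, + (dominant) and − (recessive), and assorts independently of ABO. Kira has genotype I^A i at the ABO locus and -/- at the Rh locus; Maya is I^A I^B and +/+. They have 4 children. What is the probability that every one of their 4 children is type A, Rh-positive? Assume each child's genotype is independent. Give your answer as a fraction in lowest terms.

1/16

ABO cross I^A i × I^A I^B → 1/2 A, 1/4 B, 1/4 AB.
Rh cross -/- × +/+ → 1 Rh+; so P(type A, Rh-positive) = 1/2 × 1 = 1/2 per child.
All 4 independent: (1/2)^4 = 1/16.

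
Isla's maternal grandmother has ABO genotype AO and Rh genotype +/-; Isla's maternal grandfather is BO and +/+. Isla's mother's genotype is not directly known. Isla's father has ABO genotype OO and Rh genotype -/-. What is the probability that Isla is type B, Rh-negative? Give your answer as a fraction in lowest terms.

1/16

Isla's mother's ABO genotype from AO × BO: 1/4 AB, 1/4 AO, 1/4 BO, 1/4 OO.
Crossing each possibility with the father OO and summing P(type B): 1/4·1/2 + 1/4·0 + 1/4·1/2 + 1/4·0 = 1/4.
Similarly for Rh via the mother's Rh distribution: P(Rh-) = 1/4.
Independent loci: 1/4 × 1/4 = 1/16.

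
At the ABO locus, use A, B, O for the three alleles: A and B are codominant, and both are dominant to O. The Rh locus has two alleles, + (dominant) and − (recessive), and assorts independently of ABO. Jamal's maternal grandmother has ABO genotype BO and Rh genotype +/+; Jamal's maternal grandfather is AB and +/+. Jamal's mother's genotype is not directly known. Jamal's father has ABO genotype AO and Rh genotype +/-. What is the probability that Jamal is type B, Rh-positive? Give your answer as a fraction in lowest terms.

1/4

Jamal's mother's ABO genotype from BO × AB: 1/4 AB, 1/4 AO, 1/4 BB, 1/4 BO.
Crossing each possibility with the father AO and summing P(type B): 1/4·1/4 + 1/4·0 + 1/4·1/2 + 1/4·1/4 = 1/4.
Similarly for Rh via the mother's Rh distribution: P(Rh+) = 1.
Independent loci: 1/4 × 1 = 1/4.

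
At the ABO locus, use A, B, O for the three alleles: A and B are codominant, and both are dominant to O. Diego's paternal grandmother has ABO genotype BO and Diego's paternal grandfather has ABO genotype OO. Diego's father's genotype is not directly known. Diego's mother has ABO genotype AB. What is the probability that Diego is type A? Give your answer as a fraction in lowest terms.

3/8

Diego's father's ABO genotype from BO × OO: 1/2 BO, 1/2 OO.
Crossing each possibility with the mother AB and summing P(type A): 1/2·1/4 + 1/2·1/2 = 3/8.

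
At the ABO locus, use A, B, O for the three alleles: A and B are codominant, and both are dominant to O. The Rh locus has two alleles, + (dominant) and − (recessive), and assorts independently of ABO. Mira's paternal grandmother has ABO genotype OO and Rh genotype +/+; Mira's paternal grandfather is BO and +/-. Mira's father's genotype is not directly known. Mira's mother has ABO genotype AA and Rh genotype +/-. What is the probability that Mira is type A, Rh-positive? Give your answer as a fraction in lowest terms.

21/32

Mira's father's ABO genotype from OO × BO: 1/2 BO, 1/2 OO.
Crossing each possibility with the mother AA and summing P(type A): 1/2·1/2 + 1/2·1 = 3/4.
Similarly for Rh via the father's Rh distribution: P(Rh+) = 7/8.
Independent loci: 3/4 × 7/8 = 21/32.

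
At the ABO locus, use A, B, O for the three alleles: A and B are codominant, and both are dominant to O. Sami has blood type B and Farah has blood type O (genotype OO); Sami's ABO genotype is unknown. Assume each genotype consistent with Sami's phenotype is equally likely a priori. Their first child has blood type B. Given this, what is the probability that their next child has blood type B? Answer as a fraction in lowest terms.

Possible genotypes: Sami ∈ {BB, BO}; Farah ∈ {OO}.
Weight each parental genotype pair by prior × P(type-B child):
  BB × OO: posterior weight 2/3; P(next child type B) = 1.
  BO × OO: posterior weight 1/3; P(next child type B) = 1/2.
Weighted sum = 5/6.

5/6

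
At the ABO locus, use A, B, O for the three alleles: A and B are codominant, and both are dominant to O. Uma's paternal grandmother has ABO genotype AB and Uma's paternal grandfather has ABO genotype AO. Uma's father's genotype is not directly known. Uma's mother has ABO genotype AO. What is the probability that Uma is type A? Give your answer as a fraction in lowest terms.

5/8

Uma's father's ABO genotype from AB × AO: 1/4 AA, 1/4 AB, 1/4 AO, 1/4 BO.
Crossing each possibility with the mother AO and summing P(type A): 1/4·1 + 1/4·1/2 + 1/4·3/4 + 1/4·1/4 = 5/8.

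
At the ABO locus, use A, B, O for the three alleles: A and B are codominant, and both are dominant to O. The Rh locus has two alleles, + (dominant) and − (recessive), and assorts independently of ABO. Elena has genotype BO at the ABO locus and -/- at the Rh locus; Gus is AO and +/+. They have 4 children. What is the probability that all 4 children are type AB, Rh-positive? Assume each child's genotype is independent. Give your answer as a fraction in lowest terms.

ABO cross BO × AO → 1/4 O, 1/4 A, 1/4 B, 1/4 AB.
Rh cross -/- × +/+ → 1 Rh+; so P(type AB, Rh-positive) = 1/4 × 1 = 1/4 per child.
All 4 independent: (1/4)^4 = 1/256.

1/256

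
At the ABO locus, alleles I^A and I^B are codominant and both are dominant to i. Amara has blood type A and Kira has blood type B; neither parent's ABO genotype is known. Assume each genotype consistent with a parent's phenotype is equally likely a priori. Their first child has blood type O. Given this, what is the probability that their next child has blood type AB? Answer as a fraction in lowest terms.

Possible genotypes: Amara ∈ {I^A I^A, I^A i}; Kira ∈ {I^B I^B, I^B i}.
Weight each parental genotype pair by prior × P(type-O child):
  I^A i × I^B i: posterior weight 1; P(next child type AB) = 1/4.
Weighted sum = 1/4.

1/4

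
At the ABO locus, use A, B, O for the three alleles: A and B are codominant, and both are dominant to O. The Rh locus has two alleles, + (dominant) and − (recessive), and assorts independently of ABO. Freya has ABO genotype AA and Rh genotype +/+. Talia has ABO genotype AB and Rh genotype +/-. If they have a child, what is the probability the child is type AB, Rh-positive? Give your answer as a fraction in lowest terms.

ABO cross AA × AB → offspring phenotypes: 1/2 A, 1/2 AB.
Rh cross +/+ × +/- → 1 Rh+.
Independent loci: P(type AB, Rh-positive) = 1/2 × 1 = 1/2.

1/2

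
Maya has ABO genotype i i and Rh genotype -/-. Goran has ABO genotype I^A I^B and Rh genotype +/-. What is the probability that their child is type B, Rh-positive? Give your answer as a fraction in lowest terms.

ABO cross i i × I^A I^B → offspring phenotypes: 1/2 A, 1/2 B.
Rh cross -/- × +/- → 1/2 Rh+, 1/2 Rh-.
Independent loci: P(type B, Rh-positive) = 1/2 × 1/2 = 1/4.

1/4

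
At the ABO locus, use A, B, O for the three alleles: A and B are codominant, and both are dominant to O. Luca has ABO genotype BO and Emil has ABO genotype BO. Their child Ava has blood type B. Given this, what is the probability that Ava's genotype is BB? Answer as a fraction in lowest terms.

Cross BO × BO → 1/4 BB, 1/2 BO, 1/4 OO.
Type-B genotypes among offspring: BB (1/4), BO (1/2); total 3/4.
P(BB | type B) = (1/4) / (3/4) = 1/3.

1/3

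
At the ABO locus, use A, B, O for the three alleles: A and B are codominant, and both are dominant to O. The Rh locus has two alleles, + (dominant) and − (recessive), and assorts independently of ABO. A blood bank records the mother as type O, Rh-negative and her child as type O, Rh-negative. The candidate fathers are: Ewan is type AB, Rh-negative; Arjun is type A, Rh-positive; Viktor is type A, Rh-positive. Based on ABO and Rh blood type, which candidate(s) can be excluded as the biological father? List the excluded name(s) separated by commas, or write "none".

A candidate is excluded only if no genotype consistent with his phenotype could produce a type O, Rh-negative child with a type O, Rh-negative mother.
Ewan (type AB, Rh-): no genotype consistent with that phenotype can produce a type-O Rh- child with a type-O mother.

Ewan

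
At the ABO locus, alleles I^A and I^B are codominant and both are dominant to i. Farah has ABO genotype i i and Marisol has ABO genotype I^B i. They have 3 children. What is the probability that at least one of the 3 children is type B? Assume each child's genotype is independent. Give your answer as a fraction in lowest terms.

ABO cross i i × I^B i → 1/2 O, 1/2 B.
So P(type B) = 1/2 per child.
P(none) = (1/2)^3 = 1/8; P(at least one) = 1 − 1/8 = 7/8.

7/8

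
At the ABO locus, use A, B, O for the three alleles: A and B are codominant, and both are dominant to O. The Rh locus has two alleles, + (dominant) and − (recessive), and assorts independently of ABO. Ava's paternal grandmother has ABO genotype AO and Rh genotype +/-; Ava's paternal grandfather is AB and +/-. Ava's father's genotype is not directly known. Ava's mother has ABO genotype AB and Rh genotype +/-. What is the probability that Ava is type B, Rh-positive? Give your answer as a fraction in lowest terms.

3/16

Ava's father's ABO genotype from AO × AB: 1/4 AA, 1/4 AB, 1/4 AO, 1/4 BO.
Crossing each possibility with the mother AB and summing P(type B): 1/4·0 + 1/4·1/4 + 1/4·1/4 + 1/4·1/2 = 1/4.
Similarly for Rh via the father's Rh distribution: P(Rh+) = 3/4.
Independent loci: 1/4 × 3/4 = 3/16.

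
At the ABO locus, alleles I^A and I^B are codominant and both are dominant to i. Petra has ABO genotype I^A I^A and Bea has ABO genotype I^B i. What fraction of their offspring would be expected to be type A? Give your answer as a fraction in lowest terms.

1/2

ABO cross I^A I^A × I^B i → offspring phenotypes: 1/2 A, 1/2 AB.
So P(type A) = 1/2.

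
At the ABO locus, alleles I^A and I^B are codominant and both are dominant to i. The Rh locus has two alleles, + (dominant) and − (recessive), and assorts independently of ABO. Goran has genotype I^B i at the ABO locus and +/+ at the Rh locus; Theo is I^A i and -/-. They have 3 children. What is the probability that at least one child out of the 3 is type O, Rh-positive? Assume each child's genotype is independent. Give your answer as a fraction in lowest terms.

ABO cross I^B i × I^A i → 1/4 O, 1/4 A, 1/4 B, 1/4 AB.
Rh cross +/+ × -/- → 1 Rh+; so P(type O, Rh-positive) = 1/4 × 1 = 1/4 per child.
P(none) = (3/4)^3 = 27/64; P(at least one) = 1 − 27/64 = 37/64.

37/64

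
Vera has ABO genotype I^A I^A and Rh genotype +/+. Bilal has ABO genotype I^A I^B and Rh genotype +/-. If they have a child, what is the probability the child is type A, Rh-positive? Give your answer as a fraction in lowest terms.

ABO cross I^A I^A × I^A I^B → offspring phenotypes: 1/2 A, 1/2 AB.
Rh cross +/+ × +/- → 1 Rh+.
Independent loci: P(type A, Rh-positive) = 1/2 × 1 = 1/2.

1/2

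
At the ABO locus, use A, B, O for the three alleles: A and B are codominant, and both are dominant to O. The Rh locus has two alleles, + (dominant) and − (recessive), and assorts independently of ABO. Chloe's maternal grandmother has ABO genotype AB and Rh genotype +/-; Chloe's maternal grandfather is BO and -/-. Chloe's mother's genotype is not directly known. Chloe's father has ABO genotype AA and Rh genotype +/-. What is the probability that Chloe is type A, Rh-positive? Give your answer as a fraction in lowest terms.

5/16

Chloe's mother's ABO genotype from AB × BO: 1/4 AB, 1/4 AO, 1/4 BB, 1/4 BO.
Crossing each possibility with the father AA and summing P(type A): 1/4·1/2 + 1/4·1 + 1/4·0 + 1/4·1/2 = 1/2.
Similarly for Rh via the mother's Rh distribution: P(Rh+) = 5/8.
Independent loci: 1/2 × 5/8 = 5/16.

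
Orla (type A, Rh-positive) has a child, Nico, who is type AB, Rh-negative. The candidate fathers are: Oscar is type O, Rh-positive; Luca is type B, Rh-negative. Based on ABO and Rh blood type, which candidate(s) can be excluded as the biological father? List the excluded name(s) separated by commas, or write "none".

Oscar

A candidate is excluded only if no genotype consistent with his phenotype could produce a type AB, Rh-negative child with a type A, Rh-positive mother.
Oscar (type O, Rh+): no genotype consistent with that phenotype can produce a type-AB Rh- child with a type-A mother.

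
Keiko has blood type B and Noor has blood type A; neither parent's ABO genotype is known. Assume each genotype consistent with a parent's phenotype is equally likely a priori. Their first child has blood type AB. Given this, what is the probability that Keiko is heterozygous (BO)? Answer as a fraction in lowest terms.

Possible genotypes: Keiko ∈ {BB, BO}; Noor ∈ {AA, AO}.
Weight each parental genotype pair by prior × P(type-AB child):
  BB × AA: posterior weight 4/9.
  BB × AO: posterior weight 2/9.
  BO × AA: posterior weight 2/9.
  BO × AO: posterior weight 1/9.
Sum the posterior weight over pairs where Keiko is BO: 1/3.

1/3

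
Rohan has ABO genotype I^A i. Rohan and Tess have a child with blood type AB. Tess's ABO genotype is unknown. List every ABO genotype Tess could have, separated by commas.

For each candidate genotype of Tess, check whether crossing it with I^A i can produce every observed child phenotype.
  I^A I^A → possible child types {A} ✗
  I^A I^B → possible child types {A, B, AB} ✓
  I^A i → possible child types {O, A} ✗
  I^B I^B → possible child types {B, AB} ✓
  I^B i → possible child types {O, A, B, AB} ✓
  i i → possible child types {O, A} ✗

I^A I^B, I^B I^B, I^B i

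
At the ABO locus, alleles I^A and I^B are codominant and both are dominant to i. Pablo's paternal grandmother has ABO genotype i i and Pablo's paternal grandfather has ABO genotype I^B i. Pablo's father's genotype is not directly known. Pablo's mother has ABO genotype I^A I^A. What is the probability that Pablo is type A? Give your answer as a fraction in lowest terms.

3/4

Pablo's father's ABO genotype from i i × I^B i: 1/2 I^B i, 1/2 i i.
Crossing each possibility with the mother I^A I^A and summing P(type A): 1/2·1/2 + 1/2·1 = 3/4.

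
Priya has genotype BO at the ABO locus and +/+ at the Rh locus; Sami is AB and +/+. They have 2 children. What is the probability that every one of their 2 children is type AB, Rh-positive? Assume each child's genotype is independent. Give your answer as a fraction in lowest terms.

1/16

ABO cross BO × AB → 1/4 A, 1/2 B, 1/4 AB.
Rh cross +/+ × +/+ → 1 Rh+; so P(type AB, Rh-positive) = 1/4 × 1 = 1/4 per child.
All 2 independent: (1/4)^2 = 1/16.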